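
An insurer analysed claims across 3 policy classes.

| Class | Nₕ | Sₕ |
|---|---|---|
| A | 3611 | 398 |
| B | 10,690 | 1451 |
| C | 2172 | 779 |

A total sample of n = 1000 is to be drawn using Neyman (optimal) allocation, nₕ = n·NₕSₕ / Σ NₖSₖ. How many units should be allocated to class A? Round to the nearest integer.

77

Σ NₕSₕ = 3611·398 + 10690·1451 + 2172·779 = 18640356.
Share for A: 1437178/18640356 = 0.07710.
n_A = 1000 × 0.07710 = 77.100... → 77.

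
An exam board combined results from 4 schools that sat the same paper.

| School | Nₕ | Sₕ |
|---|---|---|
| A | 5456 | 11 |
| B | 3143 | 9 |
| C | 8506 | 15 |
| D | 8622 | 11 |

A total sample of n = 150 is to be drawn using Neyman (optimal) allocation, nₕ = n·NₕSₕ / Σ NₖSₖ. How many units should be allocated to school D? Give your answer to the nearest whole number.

A: NₕSₕ = 5456·11 = 60016
B: NₕSₕ = 3143·9 = 28287
C: NₕSₕ = 8506·15 = 127590
D: NₕSₕ = 8622·11 = 94842
Σ NₕSₕ = 310735.
n_D = 150·94842/310735 = 45.783... → 46.

46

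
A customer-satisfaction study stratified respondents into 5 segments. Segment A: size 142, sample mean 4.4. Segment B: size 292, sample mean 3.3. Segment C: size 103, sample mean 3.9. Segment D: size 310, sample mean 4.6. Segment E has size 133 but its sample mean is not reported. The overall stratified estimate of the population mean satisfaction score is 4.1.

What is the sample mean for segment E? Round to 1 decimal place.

N = 142 + 292 + 103 + 310 + 133 = 980.
Overall total = μ·N = 4.1·980 = 4018.
Subtract the known strata: 142·4.4 + 292·3.3 + 103·3.9 + 310·4.6 = 3416.1.
Remaining total for segment E: 4018 − 3416.1 = 601.9.
Divide by its size: 601.9 / 133 = 4.526... → 4.5.

4.5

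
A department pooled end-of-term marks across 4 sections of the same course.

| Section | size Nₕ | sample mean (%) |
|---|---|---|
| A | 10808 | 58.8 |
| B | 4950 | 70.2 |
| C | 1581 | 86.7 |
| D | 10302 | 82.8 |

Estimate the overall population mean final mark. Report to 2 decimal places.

N = 10808 + 4950 + 1581 + 10302 = 27641.
Weight each subgroup mean by Nₕ/N and sum.
Σ Nₕx̄ₕ = 10808·58.8 + 4950·70.2 + 1581·86.7 + 10302·82.8 = 635510.4 + 347490 + 137072.7 + 853005.6 = 1973078.7.
Divide by N: 1973078.7 / 27641 = 71.3823... → 71.38.

71.38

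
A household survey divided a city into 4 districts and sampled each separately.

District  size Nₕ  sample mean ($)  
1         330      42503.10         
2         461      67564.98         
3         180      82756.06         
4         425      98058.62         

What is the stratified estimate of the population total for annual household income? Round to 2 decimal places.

1: 330·42503.10 = 14026023
2: 461·67564.98 = 31147455.78
3: 180·82756.06 = 14896090.8
4: 425·98058.62 = 41674913.5
τ̂ = Σ Nₕx̄ₕ = 101744483.08.

101744483.08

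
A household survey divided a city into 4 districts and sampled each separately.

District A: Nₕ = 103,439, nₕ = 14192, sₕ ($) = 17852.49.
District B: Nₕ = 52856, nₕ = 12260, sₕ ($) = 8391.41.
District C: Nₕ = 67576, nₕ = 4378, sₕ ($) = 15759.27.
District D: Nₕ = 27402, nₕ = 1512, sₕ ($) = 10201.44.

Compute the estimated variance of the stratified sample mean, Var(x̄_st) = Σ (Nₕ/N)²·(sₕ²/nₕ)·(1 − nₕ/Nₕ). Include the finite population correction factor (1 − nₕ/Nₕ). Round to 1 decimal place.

N = 251273. Term for each stratum: Wₕ²sₕ²/nₕ·(1−nₕ/Nₕ).
Var(x̄_st) = 3283.5247 + 195.1935 + 3837.0778 + 773.3816 = 8089.1775 → 8089.2.

8089.2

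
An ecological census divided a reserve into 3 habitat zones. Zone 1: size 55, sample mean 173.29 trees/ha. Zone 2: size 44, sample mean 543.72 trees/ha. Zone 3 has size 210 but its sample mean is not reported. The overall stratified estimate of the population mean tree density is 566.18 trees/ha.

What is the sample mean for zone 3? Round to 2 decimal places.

Σ Nₕx̄ₕ = N·μ, so 210·x̄_3 = 309·566.18 − (55·173.29 + 44·543.72).
= 174949.62 − 33454.63 = 141494.99.
x̄_3 = 141494.99 / 210 = 673.7857... → 673.79.

673.79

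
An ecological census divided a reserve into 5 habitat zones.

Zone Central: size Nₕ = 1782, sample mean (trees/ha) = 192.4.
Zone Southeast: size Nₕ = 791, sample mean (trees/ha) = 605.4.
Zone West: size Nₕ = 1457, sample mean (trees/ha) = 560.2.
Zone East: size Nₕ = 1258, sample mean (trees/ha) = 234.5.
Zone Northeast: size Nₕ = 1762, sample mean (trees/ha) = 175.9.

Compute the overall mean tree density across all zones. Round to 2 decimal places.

x̄_st = (Σ Nₕx̄ₕ) / (Σ Nₕ) = (1782·192.4 + 791·605.4 + 1457·560.2 + 1258·234.5 + 1762·175.9) / 7050
= 2242876.4 / 7050 = 318.1385... → 318.14.

318.14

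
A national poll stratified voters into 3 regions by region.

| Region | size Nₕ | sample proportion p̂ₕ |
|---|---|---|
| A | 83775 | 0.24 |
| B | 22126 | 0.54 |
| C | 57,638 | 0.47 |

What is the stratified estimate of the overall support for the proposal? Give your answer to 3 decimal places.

0.362

Wₕ = Nₕ/N with N = 163539: 0.5123, 0.1353, 0.3524.
p̂_st = 0.5123·0.24 + 0.1353·0.54 + 0.3524·0.47 ≈ 0.36165... → 0.362.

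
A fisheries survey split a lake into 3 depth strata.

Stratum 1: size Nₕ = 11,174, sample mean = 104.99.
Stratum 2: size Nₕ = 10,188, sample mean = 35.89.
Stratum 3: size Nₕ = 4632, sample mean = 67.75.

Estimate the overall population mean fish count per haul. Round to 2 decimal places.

N = 11174 + 10188 + 4632 = 25994.
Weight each subgroup mean by Nₕ/N and sum.
Σ Nₕx̄ₕ = 11174·104.99 + 10188·35.89 + 4632·67.75 = 1173158.26 + 365647.32 + 313818 = 1852623.58.
Divide by N: 1852623.58 / 25994 = 71.2712... → 71.27.

71.27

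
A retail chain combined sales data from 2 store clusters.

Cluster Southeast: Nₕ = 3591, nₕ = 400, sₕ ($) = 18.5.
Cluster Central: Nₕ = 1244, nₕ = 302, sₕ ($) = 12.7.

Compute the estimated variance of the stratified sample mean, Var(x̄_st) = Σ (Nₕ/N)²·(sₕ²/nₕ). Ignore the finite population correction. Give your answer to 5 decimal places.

N = 4835. Term for each stratum: Wₕ²sₕ²/nₕ.
Var(x̄_st) = 0.47197753 + 0.03535479 = 0.50733232 → 0.50733.

0.50733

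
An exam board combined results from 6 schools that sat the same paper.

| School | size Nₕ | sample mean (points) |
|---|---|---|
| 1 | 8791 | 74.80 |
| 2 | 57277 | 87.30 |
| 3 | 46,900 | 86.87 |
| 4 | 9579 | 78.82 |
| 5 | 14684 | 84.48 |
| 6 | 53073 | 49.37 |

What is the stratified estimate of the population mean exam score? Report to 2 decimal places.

x̄_st = (Σ Nₕx̄ₕ) / (Σ Nₕ) = (8791·74.80 + 57277·87.30 + 46900·86.87 + 9579·78.82 + 14684·84.48 + 53073·49.37) / 190304
= 14347787.01 / 190304 = 75.3940... → 75.39.

75.39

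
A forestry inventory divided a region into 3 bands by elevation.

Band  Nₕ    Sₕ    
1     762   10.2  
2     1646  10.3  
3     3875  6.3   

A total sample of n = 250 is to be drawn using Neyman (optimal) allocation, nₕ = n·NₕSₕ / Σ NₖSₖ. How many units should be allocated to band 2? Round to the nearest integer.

Σ NₕSₕ = 762·10.2 + 1646·10.3 + 3875·6.3 = 49138.7.
Share for 2: 16953.8/49138.7 = 0.34502.
n_2 = 250 × 0.34502 = 86.255... → 86.

86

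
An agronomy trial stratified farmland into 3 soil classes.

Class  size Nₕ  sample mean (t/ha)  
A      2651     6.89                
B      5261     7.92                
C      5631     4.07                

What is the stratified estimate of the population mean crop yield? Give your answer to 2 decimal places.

6.12

x̄_st = (Σ Nₕx̄ₕ) / (Σ Nₕ) = (2651·6.89 + 5261·7.92 + 5631·4.07) / 13543
= 82850.68 / 13543 = 6.1176... → 6.12.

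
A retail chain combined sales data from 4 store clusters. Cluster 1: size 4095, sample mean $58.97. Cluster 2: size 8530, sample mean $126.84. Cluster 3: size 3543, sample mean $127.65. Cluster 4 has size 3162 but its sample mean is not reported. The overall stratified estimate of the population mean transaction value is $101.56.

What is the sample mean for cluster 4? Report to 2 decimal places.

N = 4095 + 8530 + 3543 + 3162 = 19330.
Overall total = μ·N = 101.56·19330 = 1963154.8.
Subtract the known strata: 4095·58.97 + 8530·126.84 + 3543·127.65 = 1775691.3.
Remaining total for cluster 4: 1963154.8 − 1775691.3 = 187463.5.
Divide by its size: 187463.5 / 3162 = 59.2864... → 59.29.

59.29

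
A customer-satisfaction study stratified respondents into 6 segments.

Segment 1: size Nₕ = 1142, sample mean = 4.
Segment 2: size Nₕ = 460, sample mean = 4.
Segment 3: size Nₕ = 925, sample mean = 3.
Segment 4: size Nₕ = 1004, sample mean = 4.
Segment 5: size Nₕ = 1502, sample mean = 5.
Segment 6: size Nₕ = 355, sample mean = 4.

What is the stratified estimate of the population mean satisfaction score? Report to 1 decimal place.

4.1

N = 5388; weights Wₕ = Nₕ/N = (0.2120, 0.0854, 0.1717, 0.1863, 0.2788, 0.0659).
x̄_st = Σ Wₕ·x̄ₕ = 0.2120·4 + 0.0854·4 + 0.1717·3 + 0.1863·4 + 0.2788·5 + 0.0659·4 ≈ 4.107...
→ 4.1.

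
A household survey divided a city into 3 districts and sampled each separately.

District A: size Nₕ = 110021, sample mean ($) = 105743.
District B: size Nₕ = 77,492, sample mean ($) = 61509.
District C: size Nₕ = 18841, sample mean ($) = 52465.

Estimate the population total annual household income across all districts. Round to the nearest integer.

A: 110021·105743 = 11633950603
B: 77492·61509 = 4766455428
C: 18841·52465 = 988493065
τ̂ = Σ Nₕx̄ₕ = 17388899096.

17388899096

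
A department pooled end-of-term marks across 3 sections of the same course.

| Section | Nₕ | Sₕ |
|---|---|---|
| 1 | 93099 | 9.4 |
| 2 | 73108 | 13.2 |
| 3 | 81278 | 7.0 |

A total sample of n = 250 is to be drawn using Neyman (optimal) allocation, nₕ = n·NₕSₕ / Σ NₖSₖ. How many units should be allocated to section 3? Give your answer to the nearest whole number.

59

Σ NₕSₕ = 93099·9.4 + 73108·13.2 + 81278·7.0 = 2409102.2.
Share for 3: 568946/2409102.2 = 0.23617.
n_3 = 250 × 0.23617 = 59.041... → 59.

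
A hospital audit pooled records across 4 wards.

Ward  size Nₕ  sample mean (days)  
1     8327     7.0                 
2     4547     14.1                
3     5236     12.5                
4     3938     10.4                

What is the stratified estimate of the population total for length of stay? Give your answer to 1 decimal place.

228806.9

1: 8327·7.0 = 58289
2: 4547·14.1 = 64112.7
3: 5236·12.5 = 65450
4: 3938·10.4 = 40955.2
τ̂ = Σ Nₕx̄ₕ = 228806.9.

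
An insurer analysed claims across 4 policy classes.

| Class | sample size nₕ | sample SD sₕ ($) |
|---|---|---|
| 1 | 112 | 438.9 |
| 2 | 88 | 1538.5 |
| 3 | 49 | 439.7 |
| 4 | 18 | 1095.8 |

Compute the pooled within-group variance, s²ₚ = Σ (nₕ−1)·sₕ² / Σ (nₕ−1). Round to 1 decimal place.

1: (112−1)·438.9² = 111·192633.21 = 21382286.31
2: (88−1)·1538.5² = 87·2366982.25 = 205927455.75
3: (49−1)·439.7² = 48·193336.09 = 9280132.32
4: (18−1)·1095.8² = 17·1200777.64 = 20413219.88
Numerator = 257003094.26; denominator = Σ(nₕ−1) = 263.
s²ₚ = 257003094.26/263 = 977198.077... → 977198.1.

977198.1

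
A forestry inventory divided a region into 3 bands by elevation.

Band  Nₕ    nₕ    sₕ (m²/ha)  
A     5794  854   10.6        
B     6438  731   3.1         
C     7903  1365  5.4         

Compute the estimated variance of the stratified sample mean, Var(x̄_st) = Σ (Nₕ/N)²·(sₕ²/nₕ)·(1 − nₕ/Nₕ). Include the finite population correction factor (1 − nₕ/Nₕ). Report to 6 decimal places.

N = 20135. Term for each stratum: Wₕ²sₕ²/nₕ·(1−nₕ/Nₕ).
Var(x̄_st) = 0.009288723 + 0.001191411 + 0.002722629 = 0.013202764 → 0.013203.

0.013203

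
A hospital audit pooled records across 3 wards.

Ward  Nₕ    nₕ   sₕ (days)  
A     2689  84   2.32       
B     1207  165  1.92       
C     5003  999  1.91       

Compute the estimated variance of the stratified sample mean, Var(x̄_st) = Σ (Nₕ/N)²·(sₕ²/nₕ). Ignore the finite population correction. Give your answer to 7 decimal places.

N = 8899; Wₕ = Nₕ/N.
ward A: (2689/8899)²·2.32²/84 = 0.0058505389
ward B: (1207/8899)²·1.92²/165 = 0.0004110083
ward C: (5003/8899)²·1.91²/999 = 0.0011541967
Sum = 0.0074157440 → 0.0074157.

0.0074157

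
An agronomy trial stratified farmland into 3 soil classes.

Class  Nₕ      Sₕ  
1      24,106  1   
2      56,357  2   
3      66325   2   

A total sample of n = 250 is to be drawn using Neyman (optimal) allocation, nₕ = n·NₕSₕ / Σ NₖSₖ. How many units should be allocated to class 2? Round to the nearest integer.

Σ NₕSₕ = 24106·1 + 56357·2 + 66325·2 = 269470.
Share for 2: 112714/269470 = 0.41828.
n_2 = 250 × 0.41828 = 104.570... → 105.

105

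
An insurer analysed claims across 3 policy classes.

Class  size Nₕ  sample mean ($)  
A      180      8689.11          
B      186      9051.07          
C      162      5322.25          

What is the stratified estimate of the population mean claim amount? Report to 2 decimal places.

x̄_st = (Σ Nₕx̄ₕ) / (Σ Nₕ) = (180·8689.11 + 186·9051.07 + 162·5322.25) / 528
= 4109743.32 / 528 = 7783.6048... → 7783.60.

7783.60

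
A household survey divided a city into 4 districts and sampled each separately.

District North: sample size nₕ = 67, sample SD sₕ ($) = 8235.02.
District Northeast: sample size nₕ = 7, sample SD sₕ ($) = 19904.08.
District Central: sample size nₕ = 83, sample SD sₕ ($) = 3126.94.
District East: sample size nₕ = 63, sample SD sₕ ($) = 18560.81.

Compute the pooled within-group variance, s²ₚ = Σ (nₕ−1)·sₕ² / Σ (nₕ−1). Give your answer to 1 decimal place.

134323445.4

Degrees of freedom: 66 + 6 + 82 + 62 = 216.
Σ(nₕ−1)sₕ² = 66·67815554.4004 + 6·396172400.6464 + 82·9777753.7636 + 62·344503667.8561 = 29013864209.9982.
s²ₚ = 29013864209.9982 / 216 = 134323445.417... → 134323445.4.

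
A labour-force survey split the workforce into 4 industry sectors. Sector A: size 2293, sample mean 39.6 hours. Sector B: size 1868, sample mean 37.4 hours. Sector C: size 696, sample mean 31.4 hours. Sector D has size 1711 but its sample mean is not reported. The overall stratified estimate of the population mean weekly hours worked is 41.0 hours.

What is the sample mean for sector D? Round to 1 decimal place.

50.7

Σ Nₕx̄ₕ = N·μ, so 1711·x̄_D = 6568·41.0 − (2293·39.6 + 1868·37.4 + 696·31.4).
= 269288 − 182520.4 = 86767.6.
x̄_D = 86767.6 / 1711 = 50.712... → 50.7.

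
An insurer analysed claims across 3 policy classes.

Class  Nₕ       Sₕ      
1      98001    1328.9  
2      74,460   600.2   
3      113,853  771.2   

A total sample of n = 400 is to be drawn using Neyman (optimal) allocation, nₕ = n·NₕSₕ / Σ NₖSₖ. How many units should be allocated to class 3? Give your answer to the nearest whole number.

134

Σ NₕSₕ = 98001·1328.9 + 74460·600.2 + 113853·771.2 = 262727854.5.
Share for 3: 87803433.6/262727854.5 = 0.33420.
n_3 = 400 × 0.33420 = 133.680... → 134.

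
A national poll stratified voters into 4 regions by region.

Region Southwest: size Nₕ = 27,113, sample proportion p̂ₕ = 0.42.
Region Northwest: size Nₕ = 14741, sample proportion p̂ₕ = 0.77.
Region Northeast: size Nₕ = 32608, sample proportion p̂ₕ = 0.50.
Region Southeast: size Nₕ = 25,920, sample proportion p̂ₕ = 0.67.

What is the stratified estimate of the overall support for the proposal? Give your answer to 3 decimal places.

Wₕ = Nₕ/N with N = 100382: 0.2701, 0.1468, 0.3248, 0.2582.
p̂_st = 0.2701·0.42 + 0.1468·0.77 + 0.3248·0.50 + 0.2582·0.67 ≈ 0.56194... → 0.562.

0.562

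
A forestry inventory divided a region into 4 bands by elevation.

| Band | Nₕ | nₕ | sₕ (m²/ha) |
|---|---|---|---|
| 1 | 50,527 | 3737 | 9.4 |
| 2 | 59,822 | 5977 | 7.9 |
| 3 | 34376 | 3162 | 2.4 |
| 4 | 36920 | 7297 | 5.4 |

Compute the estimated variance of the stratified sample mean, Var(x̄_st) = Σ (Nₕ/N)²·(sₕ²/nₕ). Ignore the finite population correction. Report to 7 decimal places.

N = 181645; Wₕ = Nₕ/N.
band 1: (50527/181645)²·9.4²/3737 = 0.0018295014
band 2: (59822/181645)²·7.9²/5977 = 0.0011325200
band 3: (34376/181645)²·2.4²/3162 = 0.0000652416
band 4: (36920/181645)²·5.4²/7297 = 0.0001650896
Sum = 0.0031923525 → 0.0031924.

0.0031924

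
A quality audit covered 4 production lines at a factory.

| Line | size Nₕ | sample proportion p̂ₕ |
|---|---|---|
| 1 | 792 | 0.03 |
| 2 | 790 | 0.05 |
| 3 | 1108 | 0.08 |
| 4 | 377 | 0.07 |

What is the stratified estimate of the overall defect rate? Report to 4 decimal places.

N = 792 + 790 + 1108 + 377 = 3067.
Overall proportion = Σ (Nₕ/N)·p̂ₕ.
Σ Nₕp̂ₕ = 23.76 + 39.5 + 88.64 + 26.39 = 178.29.
178.29 / 3067 = 0.058132... → 0.0581.

0.0581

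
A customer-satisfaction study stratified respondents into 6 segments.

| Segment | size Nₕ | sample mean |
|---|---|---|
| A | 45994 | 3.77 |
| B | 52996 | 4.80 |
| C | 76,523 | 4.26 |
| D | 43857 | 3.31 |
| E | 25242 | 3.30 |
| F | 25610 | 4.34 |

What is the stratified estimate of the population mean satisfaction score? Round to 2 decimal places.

N = 45994 + 52996 + 76523 + 43857 + 25242 + 25610 = 270222.
Overall mean = Σ (Nₕ/N)·x̄ₕ — weight by population share, not a simple average.
Σ Nₕx̄ₕ = 45994·3.77 + 52996·4.80 + 76523·4.26 + 43857·3.31 + 25242·3.30 + 25610·4.34 = 173397.38 + 254380.8 + 325987.98 + 145166.67 + 83298.6 + 111147.4 = 1093378.83.
Divide by N: 1093378.83 / 270222 = 4.0462... → 4.05.

4.05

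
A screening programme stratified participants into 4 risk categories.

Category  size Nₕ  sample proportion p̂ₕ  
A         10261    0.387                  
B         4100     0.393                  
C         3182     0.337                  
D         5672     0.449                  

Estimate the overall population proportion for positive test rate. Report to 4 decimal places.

N = 10261 + 4100 + 3182 + 5672 = 23215.
Overall proportion = Σ (Nₕ/N)·p̂ₕ.
Σ Nₕp̂ₕ = 3971.007 + 1611.3 + 1072.334 + 2546.728 = 9201.369.
9201.369 / 23215 = 0.396354... → 0.3964.

0.3964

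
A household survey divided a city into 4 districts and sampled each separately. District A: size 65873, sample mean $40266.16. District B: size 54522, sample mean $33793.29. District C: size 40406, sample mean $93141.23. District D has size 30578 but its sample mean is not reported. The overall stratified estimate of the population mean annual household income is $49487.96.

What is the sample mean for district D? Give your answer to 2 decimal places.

39654.69

N = 65873 + 54522 + 40406 + 30578 = 191379.
Overall total = μ·N = 49487.96·191379 = 9470956296.84.
Subtract the known strata: 65873·40266.16 + 54522·33793.29 + 40406·93141.23 = 8258395054.44.
Remaining total for district D: 9470956296.84 − 8258395054.44 = 1212561242.4.
Divide by its size: 1212561242.4 / 30578 = 39654.6943... → 39654.69.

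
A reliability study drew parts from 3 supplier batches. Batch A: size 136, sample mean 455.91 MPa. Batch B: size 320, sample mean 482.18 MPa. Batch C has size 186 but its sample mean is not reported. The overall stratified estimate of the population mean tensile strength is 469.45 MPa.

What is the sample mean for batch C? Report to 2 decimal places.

457.45

N = 136 + 320 + 186 = 642.
Overall total = μ·N = 469.45·642 = 301386.9.
Subtract the known strata: 136·455.91 + 320·482.18 = 216301.36.
Remaining total for batch C: 301386.9 − 216301.36 = 85085.54.
Divide by its size: 85085.54 / 186 = 457.4491... → 457.45.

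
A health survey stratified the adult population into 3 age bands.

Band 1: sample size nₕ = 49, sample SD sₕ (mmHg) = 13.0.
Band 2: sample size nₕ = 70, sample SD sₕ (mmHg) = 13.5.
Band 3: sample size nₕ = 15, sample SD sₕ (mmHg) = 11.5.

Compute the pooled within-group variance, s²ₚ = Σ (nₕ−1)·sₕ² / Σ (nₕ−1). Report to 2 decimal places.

1: (49−1)·13.0² = 48·169 = 8112
2: (70−1)·13.5² = 69·182.25 = 12575.25
3: (15−1)·11.5² = 14·132.25 = 1851.5
Numerator = 22538.75; denominator = Σ(nₕ−1) = 131.
s²ₚ = 22538.75/131 = 172.0515... → 172.05.

172.05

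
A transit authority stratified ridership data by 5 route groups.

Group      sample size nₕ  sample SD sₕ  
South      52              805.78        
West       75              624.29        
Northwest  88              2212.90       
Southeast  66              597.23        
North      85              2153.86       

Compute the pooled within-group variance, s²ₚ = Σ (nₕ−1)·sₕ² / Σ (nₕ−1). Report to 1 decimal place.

2495447.3

Degrees of freedom: 51 + 74 + 87 + 65 + 84 = 361.
Σ(nₕ−1)sₕ² = 51·649281.4084 + 74·389738.0041 + 87·4896926.41 + 65·356683.6729 + 84·4639112.8996 = 900856484.1067.
s²ₚ = 900856484.1067 / 361 = 2495447.324... → 2495447.3.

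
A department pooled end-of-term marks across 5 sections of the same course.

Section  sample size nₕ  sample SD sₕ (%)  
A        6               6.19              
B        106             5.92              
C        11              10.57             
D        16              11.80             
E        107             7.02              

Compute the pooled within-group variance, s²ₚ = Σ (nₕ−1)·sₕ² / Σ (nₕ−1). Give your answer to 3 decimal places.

51.042

Degrees of freedom: 5 + 105 + 10 + 15 + 106 = 241.
Σ(nₕ−1)sₕ² = 5·38.3161 + 105·35.0464 + 10·111.7249 + 15·139.24 + 106·49.2804 = 12301.0239.
s²ₚ = 12301.0239 / 241 = 51.04159... → 51.042.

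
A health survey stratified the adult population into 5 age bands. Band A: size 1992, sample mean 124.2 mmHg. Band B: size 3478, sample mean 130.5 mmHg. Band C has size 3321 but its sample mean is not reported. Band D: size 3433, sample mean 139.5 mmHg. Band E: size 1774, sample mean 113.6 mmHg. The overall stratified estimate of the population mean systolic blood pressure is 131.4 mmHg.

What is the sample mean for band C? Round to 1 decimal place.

Σ Nₕx̄ₕ = N·μ, so 3321·x̄_C = 13998·131.4 − (1992·124.2 + 3478·130.5 + 3433·139.5 + 1774·113.6).
= 1839337.2 − 1381715.3 = 457621.9.
x̄_C = 457621.9 / 3321 = 137.796... → 137.8.

137.8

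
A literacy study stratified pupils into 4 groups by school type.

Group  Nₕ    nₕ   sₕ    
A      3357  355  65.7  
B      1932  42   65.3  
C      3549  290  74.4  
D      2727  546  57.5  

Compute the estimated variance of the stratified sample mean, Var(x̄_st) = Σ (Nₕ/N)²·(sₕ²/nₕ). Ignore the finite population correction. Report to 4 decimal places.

N = 11565. Term for each stratum: Wₕ²sₕ²/nₕ.
Var(x̄_st) = 1.0245043 + 2.8333488 + 1.7974988 + 0.3366837 = 5.9920355 → 5.9920.

5.9920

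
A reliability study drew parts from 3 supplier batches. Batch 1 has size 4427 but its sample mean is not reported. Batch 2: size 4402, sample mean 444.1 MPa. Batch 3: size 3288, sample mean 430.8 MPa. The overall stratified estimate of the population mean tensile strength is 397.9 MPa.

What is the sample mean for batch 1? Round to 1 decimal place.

327.5

N = 4427 + 4402 + 3288 = 12117.
Overall total = μ·N = 397.9·12117 = 4821354.3.
Subtract the known strata: 4402·444.1 + 3288·430.8 = 3371398.6.
Remaining total for batch 1: 4821354.3 − 3371398.6 = 1449955.7.
Divide by its size: 1449955.7 / 4427 = 327.526... → 327.5.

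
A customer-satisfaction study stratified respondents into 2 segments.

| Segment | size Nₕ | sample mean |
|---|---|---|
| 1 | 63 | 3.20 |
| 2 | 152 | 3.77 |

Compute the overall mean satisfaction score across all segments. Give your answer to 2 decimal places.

x̄_st = (Σ Nₕx̄ₕ) / (Σ Nₕ) = (63·3.20 + 152·3.77) / 215
= 774.64 / 215 = 3.6030... → 3.60.

3.60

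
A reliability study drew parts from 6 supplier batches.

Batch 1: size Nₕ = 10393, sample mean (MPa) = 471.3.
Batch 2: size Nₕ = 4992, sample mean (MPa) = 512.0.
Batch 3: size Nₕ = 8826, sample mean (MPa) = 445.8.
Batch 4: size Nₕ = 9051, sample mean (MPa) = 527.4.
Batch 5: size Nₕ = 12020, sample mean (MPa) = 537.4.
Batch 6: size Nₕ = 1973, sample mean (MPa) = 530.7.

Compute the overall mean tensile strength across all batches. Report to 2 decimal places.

N = 10393 + 4992 + 8826 + 9051 + 12020 + 1973 = 47255.
Weight each subgroup mean by Nₕ/N and sum.
Σ Nₕx̄ₕ = 10393·471.3 + 4992·512.0 + 8826·445.8 + 9051·527.4 + 12020·537.4 + 1973·530.7 = 4898220.9 + 2555904 + 3934630.8 + 4773497.4 + 6459548 + 1047071.1 = 23668872.2.
Divide by N: 23668872.2 / 47255 = 500.8755... → 500.88.

500.88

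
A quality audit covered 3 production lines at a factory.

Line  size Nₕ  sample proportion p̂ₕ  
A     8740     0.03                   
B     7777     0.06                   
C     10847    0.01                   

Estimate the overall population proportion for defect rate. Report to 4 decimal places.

N = 8740 + 7777 + 10847 = 27364.
Overall proportion = Σ (Nₕ/N)·p̂ₕ.
Σ Nₕp̂ₕ = 262.2 + 466.62 + 108.47 = 837.29.
837.29 / 27364 = 0.030598... → 0.0306.

0.0306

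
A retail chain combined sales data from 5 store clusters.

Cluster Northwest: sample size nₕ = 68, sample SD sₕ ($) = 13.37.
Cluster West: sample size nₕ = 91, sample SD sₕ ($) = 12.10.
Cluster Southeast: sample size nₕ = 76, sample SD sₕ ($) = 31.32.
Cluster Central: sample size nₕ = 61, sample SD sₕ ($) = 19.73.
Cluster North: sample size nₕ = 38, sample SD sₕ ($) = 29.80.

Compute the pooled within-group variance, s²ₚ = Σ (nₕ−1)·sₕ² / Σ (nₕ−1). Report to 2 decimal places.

Northwest: (68−1)·13.37² = 67·178.7569 = 11976.7123
West: (91−1)·12.10² = 90·146.41 = 13176.9
Southeast: (76−1)·31.32² = 75·980.9424 = 73570.68
Central: (61−1)·19.73² = 60·389.2729 = 23356.374
North: (38−1)·29.80² = 37·888.04 = 32857.48
Numerator = 154938.1463; denominator = Σ(nₕ−1) = 329.
s²ₚ = 154938.1463/329 = 470.9366... → 470.94.

470.94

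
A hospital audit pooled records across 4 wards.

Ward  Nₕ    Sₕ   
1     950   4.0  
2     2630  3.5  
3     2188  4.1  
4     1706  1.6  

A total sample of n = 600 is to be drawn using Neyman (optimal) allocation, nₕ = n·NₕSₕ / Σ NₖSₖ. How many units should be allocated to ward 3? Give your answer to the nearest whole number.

Σ NₕSₕ = 950·4.0 + 2630·3.5 + 2188·4.1 + 1706·1.6 = 24705.4.
Share for 3: 8970.8/24705.4 = 0.36311.
n_3 = 600 × 0.36311 = 217.867... → 218.

218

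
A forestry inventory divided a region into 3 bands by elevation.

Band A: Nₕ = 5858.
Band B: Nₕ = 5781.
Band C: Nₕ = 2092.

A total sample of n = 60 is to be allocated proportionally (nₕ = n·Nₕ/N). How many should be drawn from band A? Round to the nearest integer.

26

N = 5858 + 5781 + 2092 = 13731.
n_A = 60·5858/13731 = 25.598... → 26.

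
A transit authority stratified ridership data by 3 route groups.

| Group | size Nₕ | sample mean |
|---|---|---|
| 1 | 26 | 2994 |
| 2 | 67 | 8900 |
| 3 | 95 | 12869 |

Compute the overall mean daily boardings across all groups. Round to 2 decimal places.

10088.82

N = 26 + 67 + 95 = 188.
Weight each subgroup mean by Nₕ/N and sum.
Σ Nₕx̄ₕ = 26·2994 + 67·8900 + 95·12869 = 77844 + 596300 + 1222555 = 1896699.
Divide by N: 1896699 / 188 = 10088.8245... → 10088.82.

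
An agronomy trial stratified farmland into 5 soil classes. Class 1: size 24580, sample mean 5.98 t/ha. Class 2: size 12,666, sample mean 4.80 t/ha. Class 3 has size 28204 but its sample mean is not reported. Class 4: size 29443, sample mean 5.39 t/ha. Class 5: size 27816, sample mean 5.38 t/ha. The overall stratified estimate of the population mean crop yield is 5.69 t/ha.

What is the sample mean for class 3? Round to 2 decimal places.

N = 24580 + 12666 + 28204 + 29443 + 27816 = 122709.
Overall total = μ·N = 5.69·122709 = 698214.21.
Subtract the known strata: 24580·5.98 + 12666·4.80 + 29443·5.39 + 27816·5.38 = 516133.05.
Remaining total for class 3: 698214.21 − 516133.05 = 182081.16.
Divide by its size: 182081.16 / 28204 = 6.4559... → 6.46.

6.46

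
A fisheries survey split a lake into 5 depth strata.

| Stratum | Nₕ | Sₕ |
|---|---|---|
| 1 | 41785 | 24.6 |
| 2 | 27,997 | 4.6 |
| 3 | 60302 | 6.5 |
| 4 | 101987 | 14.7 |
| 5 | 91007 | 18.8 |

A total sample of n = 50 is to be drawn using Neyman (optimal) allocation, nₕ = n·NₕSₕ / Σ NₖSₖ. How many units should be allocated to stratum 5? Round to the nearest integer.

18

Σ NₕSₕ = 41785·24.6 + 27997·4.6 + 60302·6.5 + 101987·14.7 + 91007·18.8 = 4758800.7.
Share for 5: 1710931.6/4758800.7 = 0.35953.
n_5 = 50 × 0.35953 = 17.976... → 18.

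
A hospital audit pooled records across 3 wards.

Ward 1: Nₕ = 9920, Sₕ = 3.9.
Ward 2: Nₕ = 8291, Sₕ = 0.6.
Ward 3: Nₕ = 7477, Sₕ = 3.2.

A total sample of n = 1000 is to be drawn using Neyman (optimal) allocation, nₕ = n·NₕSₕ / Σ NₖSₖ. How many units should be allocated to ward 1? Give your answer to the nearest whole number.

572

Σ NₕSₕ = 9920·3.9 + 8291·0.6 + 7477·3.2 = 67589.
Share for 1: 38688/67589 = 0.57240.
n_1 = 1000 × 0.57240 = 572.401... → 572.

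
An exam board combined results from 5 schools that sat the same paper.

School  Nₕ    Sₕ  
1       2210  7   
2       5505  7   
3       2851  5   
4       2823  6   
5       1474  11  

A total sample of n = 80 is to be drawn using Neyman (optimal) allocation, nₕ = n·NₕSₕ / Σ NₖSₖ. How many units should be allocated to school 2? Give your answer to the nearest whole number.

1: NₕSₕ = 2210·7 = 15470
2: NₕSₕ = 5505·7 = 38535
3: NₕSₕ = 2851·5 = 14255
4: NₕSₕ = 2823·6 = 16938
5: NₕSₕ = 1474·11 = 16214
Σ NₕSₕ = 101412.
n_2 = 80·38535/101412 = 30.399... → 30.

30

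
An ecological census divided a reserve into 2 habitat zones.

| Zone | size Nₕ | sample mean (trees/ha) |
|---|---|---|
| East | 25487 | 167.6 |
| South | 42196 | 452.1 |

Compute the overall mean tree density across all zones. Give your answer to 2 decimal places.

x̄_st = (Σ Nₕx̄ₕ) / (Σ Nₕ) = (25487·167.6 + 42196·452.1) / 67683
= 23348432.8 / 67683 = 344.9675... → 344.97.

344.97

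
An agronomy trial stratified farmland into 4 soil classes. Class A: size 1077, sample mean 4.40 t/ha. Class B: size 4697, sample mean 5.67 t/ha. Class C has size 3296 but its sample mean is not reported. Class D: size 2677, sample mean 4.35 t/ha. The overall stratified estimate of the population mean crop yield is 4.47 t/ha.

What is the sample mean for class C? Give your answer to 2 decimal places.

2.88

Σ Nₕx̄ₕ = N·μ, so 3296·x̄_C = 11747·4.47 − (1077·4.40 + 4697·5.67 + 2677·4.35).
= 52509.09 − 43015.74 = 9493.35.
x̄_C = 9493.35 / 3296 = 2.8803... → 2.88.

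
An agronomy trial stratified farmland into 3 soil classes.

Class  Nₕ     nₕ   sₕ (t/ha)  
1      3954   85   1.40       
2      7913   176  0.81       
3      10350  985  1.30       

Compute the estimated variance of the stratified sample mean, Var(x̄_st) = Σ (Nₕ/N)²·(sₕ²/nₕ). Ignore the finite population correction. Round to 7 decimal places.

0.0015756

N = 22217. Term for each stratum: Wₕ²sₕ²/nₕ.
Var(x̄_st) = 0.0007303645 + 0.0004728995 + 0.0003723577 = 0.0015756217 → 0.0015756.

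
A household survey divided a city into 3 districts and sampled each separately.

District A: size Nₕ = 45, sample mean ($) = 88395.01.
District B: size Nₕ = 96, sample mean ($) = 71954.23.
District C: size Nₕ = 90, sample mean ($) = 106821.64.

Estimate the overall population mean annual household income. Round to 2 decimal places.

N = 231; weights Wₕ = Nₕ/N = (0.1948, 0.4156, 0.3896).
x̄_st = Σ Wₕ·x̄ₕ = 0.1948·88395.01 + 0.4156·71954.23 + 0.3896·106821.64 ≈ 88741.6845...
→ 88741.68.

88741.68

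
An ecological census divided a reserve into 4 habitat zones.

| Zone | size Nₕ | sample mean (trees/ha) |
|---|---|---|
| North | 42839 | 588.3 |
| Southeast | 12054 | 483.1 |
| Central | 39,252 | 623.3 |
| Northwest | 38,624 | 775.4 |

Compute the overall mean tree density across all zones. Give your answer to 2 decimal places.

643.53

N = 132769; weights Wₕ = Nₕ/N = (0.3227, 0.0908, 0.2956, 0.2909).
x̄_st = Σ Wₕ·x̄ₕ = 0.3227·588.3 + 0.0908·483.1 + 0.2956·623.3 + 0.2909·775.4 ≈ 643.5259...
→ 643.53.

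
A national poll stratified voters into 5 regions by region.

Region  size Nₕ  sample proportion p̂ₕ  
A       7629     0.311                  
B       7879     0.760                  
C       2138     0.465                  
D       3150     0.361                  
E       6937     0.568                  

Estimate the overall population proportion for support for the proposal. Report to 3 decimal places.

Wₕ = Nₕ/N with N = 27733: 0.2751, 0.2841, 0.0771, 0.1136, 0.2501.
p̂_st = 0.2751·0.311 + 0.2841·0.760 + 0.0771·0.465 + 0.1136·0.361 + 0.2501·0.568 ≈ 0.52040... → 0.520.

0.520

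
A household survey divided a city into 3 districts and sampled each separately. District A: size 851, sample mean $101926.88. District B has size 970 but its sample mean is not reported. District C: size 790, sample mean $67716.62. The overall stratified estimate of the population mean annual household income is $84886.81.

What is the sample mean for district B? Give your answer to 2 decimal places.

N = 851 + 970 + 790 = 2611.
Overall total = μ·N = 84886.81·2611 = 221639460.91.
Subtract the known strata: 851·101926.88 + 790·67716.62 = 140235904.68.
Remaining total for district B: 221639460.91 − 140235904.68 = 81403556.23.
Divide by its size: 81403556.23 / 970 = 83921.1920... → 83921.19.

83921.19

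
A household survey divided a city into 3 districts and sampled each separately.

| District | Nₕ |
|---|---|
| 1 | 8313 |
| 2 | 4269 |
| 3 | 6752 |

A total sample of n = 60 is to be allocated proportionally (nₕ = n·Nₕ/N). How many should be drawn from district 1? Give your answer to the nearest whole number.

26

Share of district 1 = 8313/19334 = 0.42997.
Allocate 60 × 0.42997 = 25.798... → 26.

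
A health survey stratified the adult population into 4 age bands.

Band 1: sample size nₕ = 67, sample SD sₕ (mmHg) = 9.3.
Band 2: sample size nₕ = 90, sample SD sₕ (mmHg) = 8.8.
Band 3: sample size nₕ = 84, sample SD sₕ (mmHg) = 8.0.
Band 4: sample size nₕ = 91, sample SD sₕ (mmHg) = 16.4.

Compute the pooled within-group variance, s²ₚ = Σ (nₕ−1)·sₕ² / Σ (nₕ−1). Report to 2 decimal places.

128.41

1: (67−1)·9.3² = 66·86.49 = 5708.34
2: (90−1)·8.8² = 89·77.44 = 6892.16
3: (84−1)·8.0² = 83·64 = 5312
4: (91−1)·16.4² = 90·268.96 = 24206.4
Numerator = 42118.9; denominator = Σ(nₕ−1) = 328.
s²ₚ = 42118.9/328 = 128.4113... → 128.41.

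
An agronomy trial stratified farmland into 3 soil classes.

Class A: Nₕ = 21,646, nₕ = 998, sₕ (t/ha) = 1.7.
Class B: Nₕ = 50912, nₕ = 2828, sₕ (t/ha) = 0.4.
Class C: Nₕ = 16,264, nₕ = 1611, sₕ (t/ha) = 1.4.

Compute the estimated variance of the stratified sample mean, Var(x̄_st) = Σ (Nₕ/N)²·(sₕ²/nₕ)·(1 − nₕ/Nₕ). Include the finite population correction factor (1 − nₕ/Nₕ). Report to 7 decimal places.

N = 88822; Wₕ = Nₕ/N.
class A: (21646/88822)²·1.7²/998·(1 − 998/21646) = 0.0001640521
class B: (50912/88822)²·0.4²/2828·(1 − 2828/50912) = 0.0000175558
class C: (16264/88822)²·1.4²/1611·(1 − 1611/16264) = 0.0000367514
Sum = 0.0002183593 → 0.0002184.

0.0002184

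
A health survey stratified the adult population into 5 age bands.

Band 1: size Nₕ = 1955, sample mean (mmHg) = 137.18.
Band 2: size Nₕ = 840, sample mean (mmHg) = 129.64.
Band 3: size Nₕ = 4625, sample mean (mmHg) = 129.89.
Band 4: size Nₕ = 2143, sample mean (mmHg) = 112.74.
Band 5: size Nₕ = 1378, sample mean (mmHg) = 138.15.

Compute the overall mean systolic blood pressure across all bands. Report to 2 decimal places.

N = 1955 + 840 + 4625 + 2143 + 1378 = 10941.
The stratified mean weights each stratum mean by its population share Nₕ/N.
Σ Nₕx̄ₕ = 1955·137.18 + 840·129.64 + 4625·129.89 + 2143·112.74 + 1378·138.15 = 268186.9 + 108897.6 + 600741.25 + 241601.82 + 190370.7 = 1409798.27.
Divide by N: 1409798.27 / 10941 = 128.8546... → 128.85.

128.85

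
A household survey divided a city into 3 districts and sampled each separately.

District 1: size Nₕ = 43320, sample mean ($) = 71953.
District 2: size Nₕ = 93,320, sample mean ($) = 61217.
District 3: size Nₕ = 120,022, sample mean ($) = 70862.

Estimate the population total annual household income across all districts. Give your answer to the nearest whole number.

1: 43320·71953 = 3117003960
2: 93320·61217 = 5712770440
3: 120022·70862 = 8504998964
τ̂ = Σ Nₕx̄ₕ = 17334773364.

17334773364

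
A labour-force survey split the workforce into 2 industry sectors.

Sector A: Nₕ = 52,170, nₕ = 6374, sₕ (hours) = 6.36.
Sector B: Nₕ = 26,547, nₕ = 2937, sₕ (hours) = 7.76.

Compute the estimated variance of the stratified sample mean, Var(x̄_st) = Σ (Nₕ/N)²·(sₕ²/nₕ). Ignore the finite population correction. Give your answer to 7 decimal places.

0.0051194

N = 78717; Wₕ = Nₕ/N.
sector A: (52170/78717)²·6.36²/6374 = 0.0027874480
sector B: (26547/78717)²·7.76²/2937 = 0.0023319183
Sum = 0.0051193663 → 0.0051194.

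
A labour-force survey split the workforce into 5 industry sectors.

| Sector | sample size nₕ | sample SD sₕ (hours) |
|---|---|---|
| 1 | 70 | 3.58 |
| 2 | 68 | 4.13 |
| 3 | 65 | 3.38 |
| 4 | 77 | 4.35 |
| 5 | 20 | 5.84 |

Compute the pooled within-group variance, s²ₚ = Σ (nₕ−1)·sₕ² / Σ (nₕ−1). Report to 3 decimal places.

Degrees of freedom: 69 + 67 + 64 + 76 + 19 = 295.
Σ(nₕ−1)sₕ² = 69·12.8164 + 67·17.0569 + 64·11.4244 + 76·18.9225 + 19·34.1056 = 4844.4219.
s²ₚ = 4844.4219 / 295 = 16.42177... → 16.422.

16.422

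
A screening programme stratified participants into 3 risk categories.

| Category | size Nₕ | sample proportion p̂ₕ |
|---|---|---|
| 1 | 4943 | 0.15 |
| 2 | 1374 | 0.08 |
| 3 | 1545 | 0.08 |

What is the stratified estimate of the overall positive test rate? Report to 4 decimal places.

0.1240

N = 4943 + 1374 + 1545 = 7862.
Overall proportion = Σ (Nₕ/N)·p̂ₕ.
Σ Nₕp̂ₕ = 741.45 + 109.92 + 123.6 = 974.97.
974.97 / 7862 = 0.124010... → 0.1240.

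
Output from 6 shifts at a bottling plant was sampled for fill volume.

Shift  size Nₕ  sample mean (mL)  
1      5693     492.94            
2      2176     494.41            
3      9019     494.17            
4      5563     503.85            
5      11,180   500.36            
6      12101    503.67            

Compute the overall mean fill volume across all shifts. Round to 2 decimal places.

499.23

N = 5693 + 2176 + 9019 + 5563 + 11180 + 12101 = 45732.
Overall mean = Σ (Nₕ/N)·x̄ₕ — weight by population share, not a simple average.
Σ Nₕx̄ₕ = 5693·492.94 + 2176·494.41 + 9019·494.17 + 5563·503.85 + 11180·500.36 + 12101·503.67 = 2806307.42 + 1075836.16 + 4456919.23 + 2802917.55 + 5594024.8 + 6094910.67 = 22830915.83.
Divide by N: 22830915.83 / 45732 = 499.2328... → 499.23.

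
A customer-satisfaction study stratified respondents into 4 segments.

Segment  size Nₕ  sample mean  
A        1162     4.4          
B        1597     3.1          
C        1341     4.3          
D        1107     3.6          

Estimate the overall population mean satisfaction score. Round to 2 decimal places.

N = 5207; weights Wₕ = Nₕ/N = (0.2232, 0.3067, 0.2575, 0.2126).
x̄_st = Σ Wₕ·x̄ₕ = 0.2232·4.4 + 0.3067·3.1 + 0.2575·4.3 + 0.2126·3.6 ≈ 3.8055...
→ 3.81.

3.81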